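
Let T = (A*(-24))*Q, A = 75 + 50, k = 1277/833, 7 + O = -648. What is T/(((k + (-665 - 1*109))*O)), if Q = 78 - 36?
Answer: -4198320/16858783 ≈ -0.24903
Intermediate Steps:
O = -655 (O = -7 - 648 = -655)
Q = 42
k = 1277/833 (k = 1277*(1/833) = 1277/833 ≈ 1.5330)
A = 125
T = -126000 (T = (125*(-24))*42 = -3000*42 = -126000)
T/(((k + (-665 - 1*109))*O)) = -126000*(-1/(655*(1277/833 + (-665 - 1*109)))) = -126000*(-1/(655*(1277/833 + (-665 - 109)))) = -126000*(-1/(655*(1277/833 - 774))) = -126000/((-643465/833*(-655))) = -126000/421469575/833 = -126000*833/421469575 = -4198320/16858783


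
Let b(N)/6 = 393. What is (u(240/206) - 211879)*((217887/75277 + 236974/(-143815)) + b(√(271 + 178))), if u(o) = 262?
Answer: -772133433821896707/1546565965 ≈ -4.9926e+8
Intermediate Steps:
b(N) = 2358 (b(N) = 6*393 = 2358)
(u(240/206) - 211879)*((217887/75277 + 236974/(-143815)) + b(√(271 + 178))) = (262 - 211879)*((217887/75277 + 236974/(-143815)) + 2358) = -211617*((217887*(1/75277) + 236974*(-1/143815)) + 2358) = -211617*((217887/75277 - 236974/143815) + 2358) = -211617*(13496727107/10825961755 + 2358) = -211617*25541114545397/10825961755 = -772133433821896707/1546565965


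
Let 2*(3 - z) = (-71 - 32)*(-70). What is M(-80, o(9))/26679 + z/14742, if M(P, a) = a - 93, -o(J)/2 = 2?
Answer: -16254622/65550303 ≈ -0.24797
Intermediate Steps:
o(J) = -4 (o(J) = -2*2 = -4)
z = -3602 (z = 3 - (-71 - 32)*(-70)/2 = 3 - (-103)*(-70)/2 = 3 - ½*7210 = 3 - 3605 = -3602)
M(P, a) = -93 + a
M(-80, o(9))/26679 + z/14742 = (-93 - 4)/26679 - 3602/14742 = -97*1/26679 - 3602*1/14742 = -97/26679 - 1801/7371 = -16254622/65550303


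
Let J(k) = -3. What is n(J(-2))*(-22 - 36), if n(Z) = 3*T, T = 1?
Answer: -174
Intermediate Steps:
n(Z) = 3 (n(Z) = 3*1 = 3)
n(J(-2))*(-22 - 36) = 3*(-22 - 36) = 3*(-58) = -174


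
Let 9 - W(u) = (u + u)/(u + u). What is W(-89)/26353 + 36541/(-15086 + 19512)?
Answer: 963000381/116638378 ≈ 8.2563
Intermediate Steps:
W(u) = 8 (W(u) = 9 - (u + u)/(u + u) = 9 - 2*u/(2*u) = 9 - 2*u*1/(2*u) = 9 - 1*1 = 9 - 1 = 8)
W(-89)/26353 + 36541/(-15086 + 19512) = 8/26353 + 36541/(-15086 + 19512) = 8*(1/26353) + 36541/4426 = 8/26353 + 36541*(1/4426) = 8/26353 + 36541/4426 = 963000381/116638378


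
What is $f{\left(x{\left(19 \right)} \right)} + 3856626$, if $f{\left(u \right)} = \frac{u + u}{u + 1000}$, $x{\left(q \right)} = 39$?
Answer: $\frac{4007034492}{1039} \approx 3.8566 \cdot 10^{6}$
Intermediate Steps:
$f{\left(u \right)} = \frac{2 u}{1000 + u}$
$f{\left(x{\left(19 \right)} \right)} + 3856626 = 2 \cdot 39 \frac{1}{1000 + 39} + 3856626 = 2 \cdot 39 \cdot \frac{1}{1039} + 3856626 = \frac{78}{1039} + 3856626 = \frac{4007034492}{1039}$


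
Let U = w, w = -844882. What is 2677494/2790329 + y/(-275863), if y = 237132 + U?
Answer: 2434443977072/769748528927 ≈ 3.1626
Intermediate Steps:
U = -844882
y = -607750 (y = 237132 - 844882 = -607750)
2677494/2790329 + y/(-275863) = 2677494/2790329 - 607750/(-275863) = 2677494*(1/2790329) - 607750*(-1/275863) = 2677494/2790329 + 607750/275863 = 2434443977072/769748528927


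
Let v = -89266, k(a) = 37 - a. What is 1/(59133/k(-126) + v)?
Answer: -163/14491225 ≈ -1.1248e-5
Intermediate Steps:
1/(59133/k(-126) + v) = 1/(59133/(37 - 1*(-126)) - 89266) = 1/(59133/(37 + 126) - 89266) = 1/(59133/163 - 89266) = 1/(-14491225/163) = -163/14491225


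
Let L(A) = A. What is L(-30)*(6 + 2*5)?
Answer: -480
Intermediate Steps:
L(-30)*(6 + 2*5) = -30*(6 + 2*5) = -30*(6 + 10) = -30*16 = -480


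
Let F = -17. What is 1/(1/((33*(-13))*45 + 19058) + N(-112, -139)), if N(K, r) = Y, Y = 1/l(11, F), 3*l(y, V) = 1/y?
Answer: 247/8150 ≈ 0.030307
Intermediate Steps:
l(y, V) = 1/(3*y)
Y = 33 (Y = 1/((1/3)/11) = 1/((1/3)*(1/11)) = 1/(1/33) = 33)
N(K, r) = 33
1/(1/((33*(-13))*45 + 19058) + N(-112, -139)) = 1/(1/((33*(-13))*45 + 19058) + 33) = 1/(1/(-429*45 + 19058) + 33) = 1/(1/(-19305 + 19058) + 33) = 1/(1/(-247) + 33) = 1/(-1/247 + 33) = 1/(8150/247) = 247/8150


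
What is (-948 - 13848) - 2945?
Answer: -17741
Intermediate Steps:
(-948 - 13848) - 2945 = -14796 - 2945 = -17741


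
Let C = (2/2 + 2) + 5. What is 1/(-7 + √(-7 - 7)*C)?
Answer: -1/135 - 8*I*√14/945 ≈ -0.0074074 - 0.031675*I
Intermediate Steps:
C = 8 (C = (2*(½) + 2) + 5 = (1 + 2) + 5 = 3 + 5 = 8)
1/(-7 + √(-7 - 7)*C) = 1/(-7 + √(-7 - 7)*8) = 1/(-7 + √(-14)*8) = 1/(-7 + (I*√14)*8) = 1/(-7 + 8*I*√14)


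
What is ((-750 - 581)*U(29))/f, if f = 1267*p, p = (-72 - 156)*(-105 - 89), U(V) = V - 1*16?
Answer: -17303/56041944 ≈ -0.00030875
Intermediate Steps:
U(V) = -16 + V (U(V) = V - 16 = -16 + V)
p = 44232 (p = -228*(-194) = 44232)
f = 56041944 (f = 1267*44232 = 56041944)
((-750 - 581)*U(29))/f = ((-750 - 581)*(-16 + 29))/56041944 = -1331*13*(1/56041944) = -17303*1/56041944 = -17303/56041944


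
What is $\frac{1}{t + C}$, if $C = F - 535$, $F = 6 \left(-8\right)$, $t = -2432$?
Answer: $- \frac{1}{3015} \approx -0.00033167$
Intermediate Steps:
$F = -48$
$C = -583$ ($C = -48 - 535 = -583$)
$\frac{1}{t + C} = \frac{1}{-2432 - 583} = \frac{1}{-3015} = - \frac{1}{3015}$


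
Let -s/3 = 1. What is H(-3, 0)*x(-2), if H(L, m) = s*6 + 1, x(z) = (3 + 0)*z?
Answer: 102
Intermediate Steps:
s = -3 (s = -3*1 = -3)
x(z) = 3*z
H(L, m) = -17 (H(L, m) = -3*6 + 1 = -18 + 1 = -17)
H(-3, 0)*x(-2) = -51*(-2) = -17*(-6) = 102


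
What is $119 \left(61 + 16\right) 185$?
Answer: $1695155$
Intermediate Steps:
$119 \left(61 + 16\right) 185 = 119 \cdot 77 \cdot 185 = 9163 \cdot 185 = 1695155$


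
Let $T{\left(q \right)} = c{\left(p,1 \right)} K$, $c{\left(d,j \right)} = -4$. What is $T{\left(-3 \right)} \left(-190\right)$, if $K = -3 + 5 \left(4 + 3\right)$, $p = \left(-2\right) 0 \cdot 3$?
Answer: $24320$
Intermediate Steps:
$p = 0$ ($p = 0 \cdot 3 = 0$)
$K = 32$ ($K = -3 + 5 \cdot 7 = -3 + 35 = 32$)
$T{\left(q \right)} = -128$ ($T{\left(q \right)} = \left(-4\right) 32 = -128$)
$T{\left(-3 \right)} \left(-190\right) = \left(-128\right) \left(-190\right) = 24320$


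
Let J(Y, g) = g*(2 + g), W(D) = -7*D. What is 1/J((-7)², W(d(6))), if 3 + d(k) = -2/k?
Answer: 9/5320 ≈ 0.0016917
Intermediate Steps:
d(k) = -3 - 2/k
1/J((-7)², W(d(6))) = 1/((-7*(-3 - 2/6))*(2 - 7*(-3 - 2/6))) = 1/((-7*(-3 - 2*⅙))*(2 - 7*(-3 - 2*⅙))) = 1/((-7*(-3 - ⅓))*(2 - 7*(-3 - ⅓))) = 1/((-7*(-10/3))*(2 - 7*(-10/3))) = 1/(70*(2 + 70/3)/3) = 1/((70/3)*(76/3)) = 1/(5320/9) = 9/5320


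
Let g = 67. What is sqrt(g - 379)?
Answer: 2*I*sqrt(78) ≈ 17.664*I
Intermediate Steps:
sqrt(g - 379) = sqrt(67 - 379) = sqrt(-312) = 2*I*sqrt(78)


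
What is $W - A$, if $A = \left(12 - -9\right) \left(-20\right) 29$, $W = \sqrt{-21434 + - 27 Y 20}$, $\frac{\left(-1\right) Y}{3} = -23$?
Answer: $12180 + i \sqrt{58694} \approx 12180.0 + 242.27 i$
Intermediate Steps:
$Y = 69$ ($Y = \left(-3\right) \left(-23\right) = 69$)
$W = i \sqrt{58694}$ ($W = \sqrt{-21434 + \left(-27\right) 69 \cdot 20} = \sqrt{-21434 - 37260} = \sqrt{-58694} = i \sqrt{58694} \approx 242.27 i$)
$A = -12180$ ($A = \left(12 + 9\right) \left(-20\right) 29 = 21 \left(-20\right) 29 = \left(-420\right) 29 = -12180$)
$W - A = i \sqrt{58694} - -12180 = i \sqrt{58694} + 12180 = 12180 + i \sqrt{58694}$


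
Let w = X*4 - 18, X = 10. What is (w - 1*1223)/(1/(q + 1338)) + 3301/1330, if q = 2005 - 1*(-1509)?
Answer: -7750241859/1330 ≈ -5.8272e+6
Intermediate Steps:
w = 22 (w = 10*4 - 18 = 40 - 18 = 22)
q = 3514 (q = 2005 + 1509 = 3514)
(w - 1*1223)/(1/(q + 1338)) + 3301/1330 = (22 - 1*1223)/(1/(3514 + 1338)) + 3301/1330 = (22 - 1223)/(1/4852) + 3301*(1/1330) = -1201/1/4852 + 3301/1330 = -1201*4852 + 3301/1330 = -5827252 + 3301/1330 = -7750241859/1330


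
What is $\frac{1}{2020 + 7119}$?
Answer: $\frac{1}{9139} \approx 0.00010942$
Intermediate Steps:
$\frac{1}{2020 + 7119} = \frac{1}{9139}$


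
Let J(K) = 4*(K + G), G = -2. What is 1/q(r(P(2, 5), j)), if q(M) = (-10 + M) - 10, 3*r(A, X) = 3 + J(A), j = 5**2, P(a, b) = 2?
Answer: -1/19 ≈ -0.052632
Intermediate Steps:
J(K) = -8 + 4*K (J(K) = 4*(K - 2) = 4*(-2 + K) = -8 + 4*K)
j = 25
r(A, X) = -5/3 + 4*A/3 (r(A, X) = (3 + (-8 + 4*A))/3 = (-5 + 4*A)/3 = -5/3 + 4*A/3)
q(M) = -20 + M
1/q(r(P(2, 5), j)) = 1/(-20 + (-5/3 + (4/3)*2)) = 1/(-20 + (-5/3 + 8/3)) = 1/(-20 + 1) = 1/(-19) = -1/19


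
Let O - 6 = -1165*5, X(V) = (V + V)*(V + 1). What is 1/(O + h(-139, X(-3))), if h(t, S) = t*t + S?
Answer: 1/13514 ≈ 7.3997e-5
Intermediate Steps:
X(V) = 2*V*(1 + V) (X(V) = (2*V)*(1 + V) = 2*V*(1 + V))
h(t, S) = S + t² (h(t, S) = t² + S = S + t²)
O = -5819 (O = 6 - 1165*5 = 6 - 5825 = -5819)
1/(O + h(-139, X(-3))) = 1/(-5819 + (2*(-3)*(1 - 3) + (-139)²)) = 1/(-5819 + (2*(-3)*(-2) + 19321)) = 1/(-5819 + (12 + 19321)) = 1/(-5819 + 19333) = 1/13514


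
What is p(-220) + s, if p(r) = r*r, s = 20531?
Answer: 68931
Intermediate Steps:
p(r) = r²
p(-220) + s = (-220)² + 20531 = 48400 + 20531 = 68931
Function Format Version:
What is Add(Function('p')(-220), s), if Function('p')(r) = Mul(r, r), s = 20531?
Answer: 68931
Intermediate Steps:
Function('p')(r) = Pow(r, 2)
Add(Function('p')(-220), s) = Add(Pow(-220, 2), 20531) = Add(48400, 20531) = 68931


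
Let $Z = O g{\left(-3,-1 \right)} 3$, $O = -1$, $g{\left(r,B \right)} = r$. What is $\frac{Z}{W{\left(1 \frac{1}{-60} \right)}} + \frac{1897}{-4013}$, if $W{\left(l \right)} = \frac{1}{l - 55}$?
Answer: $- \frac{39778679}{80260} \approx -495.62$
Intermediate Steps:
$Z = 9$ ($Z = \left(-1\right) \left(-3\right) 3 = 3 \cdot 3 = 9$)
$W{\left(l \right)} = \frac{1}{-55 + l}$
$\frac{Z}{W{\left(1 \frac{1}{-60} \right)}} + \frac{1897}{-4013} = \frac{9}{\frac{1}{-55 + 1 \frac{1}{-60}}} + \frac{1897}{-4013} = \frac{9}{\frac{1}{-55 + 1 \left(- \frac{1}{60}\right)}} + 1897 \left(- \frac{1}{4013}\right) = \frac{9}{\frac{1}{-55 - \frac{1}{60}}} - \frac{1897}{4013} = \frac{9}{\frac{1}{- \frac{3301}{60}}} - \frac{1897}{4013} = \frac{9}{- \frac{60}{3301}} - \frac{1897}{4013} = 9 \left(- \frac{3301}{60}\right) - \frac{1897}{4013} = - \frac{9903}{20} - \frac{1897}{4013} = - \frac{39778679}{80260}$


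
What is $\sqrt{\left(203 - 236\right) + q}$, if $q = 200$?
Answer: $\sqrt{167} \approx 12.923$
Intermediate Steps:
$\sqrt{\left(203 - 236\right) + q} = \sqrt{\left(203 - 236\right) + 200} = \sqrt{-33 + 200} = \sqrt{167}$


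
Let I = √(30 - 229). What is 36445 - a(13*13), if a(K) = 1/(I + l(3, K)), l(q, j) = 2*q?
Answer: 8564569/235 + I*√199/235 ≈ 36445.0 + 0.060029*I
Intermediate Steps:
I = I*√199 (I = √(-199) = I*√199 ≈ 14.107*I)
a(K) = 1/(6 + I*√199) (a(K) = 1/(I*√199 + 2*3) = 1/(I*√199 + 6) = 1/(6 + I*√199))
36445 - a(13*13) = 36445 - (6/235 - I*√199/235) = 36445 + (-6/235 + I*√199/235) = 8564569/235 + I*√199/235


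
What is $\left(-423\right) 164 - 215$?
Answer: $-69587$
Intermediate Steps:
$\left(-423\right) 164 - 215 = -69372 - 215 = -69587$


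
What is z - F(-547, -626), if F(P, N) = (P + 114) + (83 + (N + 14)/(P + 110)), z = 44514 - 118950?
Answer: -32376194/437 ≈ -74087.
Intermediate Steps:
z = -74436
F(P, N) = 197 + P + (14 + N)/(110 + P) (F(P, N) = (114 + P) + (83 + (14 + N)/(110 + P)) = 197 + P + (14 + N)/(110 + P))
z - F(-547, -626) = -74436 - (21684 - 626 + (-547)² + 307*(-547))/(110 - 547) = -74436 - (21684 - 626 + 299209 - 167929)/(-437) = -74436 - (-1)*152338/437 = -74436 - 1*(-152338/437) = -74436 + 152338/437 = -32376194/437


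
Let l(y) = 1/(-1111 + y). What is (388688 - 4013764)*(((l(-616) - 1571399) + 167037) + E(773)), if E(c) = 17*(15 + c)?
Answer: 8708151342944508/1727 ≈ 5.0424e+12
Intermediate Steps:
E(c) = 255 + 17*c
(388688 - 4013764)*(((l(-616) - 1571399) + 167037) + E(773)) = (388688 - 4013764)*(((1/(-1111 - 616) - 1571399) + 167037) + (255 + 17*773)) = -3625076*(((1/(-1727) - 1571399) + 167037) + (255 + 13141)) = -3625076*(((-1/1727 - 1571399) + 167037) + 13396) = -3625076*((-2713806074/1727 + 167037) + 13396) = -3625076*(-2425333175/1727 + 13396) = -3625076*(-2402198283/1727) = 8708151342944508/1727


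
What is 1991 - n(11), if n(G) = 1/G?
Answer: 21900/11 ≈ 1990.9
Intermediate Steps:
1991 - n(11) = 1991 - 1/11 = 21900/11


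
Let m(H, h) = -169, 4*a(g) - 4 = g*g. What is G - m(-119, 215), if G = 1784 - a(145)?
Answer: -13217/4 ≈ -3304.3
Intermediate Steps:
a(g) = 1 + g²/4 (a(g) = 1 + (g*g)/4 = 1 + g²/4)
G = -13893/4 (G = 1784 - (1 + (¼)*145²) = 1784 - (1 + (¼)*21025) = 1784 - (1 + 21025/4) = 1784 - 1*21029/4 = 1784 - 21029/4 = -13893/4 ≈ -3473.3)
G - m(-119, 215) = -13893/4 - 1*(-169) = -13893/4 + 169 = -13217/4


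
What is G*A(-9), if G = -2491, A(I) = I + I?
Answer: 44838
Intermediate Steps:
A(I) = 2*I
G*A(-9) = -4982*(-9) = -2491*(-18) = 44838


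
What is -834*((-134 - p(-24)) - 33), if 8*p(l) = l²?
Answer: 199326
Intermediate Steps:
p(l) = l²/8
-834*((-134 - p(-24)) - 33) = -834*((-134 - (-24)²/8) - 33) = -834*((-134 - 576/8) - 33) = -834*((-134 - 1*72) - 33) = -834*((-134 - 72) - 33) = -834*(-206 - 33) = -834*(-239) = 199326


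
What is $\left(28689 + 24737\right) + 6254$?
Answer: $59680$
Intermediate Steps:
$\left(28689 + 24737\right) + 6254 = 53426 + 6254 = 59680$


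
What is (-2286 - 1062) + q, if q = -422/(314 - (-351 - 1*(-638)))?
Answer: -90818/27 ≈ -3363.6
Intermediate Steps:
q = -422/27 (q = -422/(314 - (-351 + 638)) = -422/(314 - 1*287) = -422/(314 - 287) = -422/27 ≈ -15.630)
(-2286 - 1062) + q = (-2286 - 1062) - 422/27 = -3348 - 422/27 = -90818/27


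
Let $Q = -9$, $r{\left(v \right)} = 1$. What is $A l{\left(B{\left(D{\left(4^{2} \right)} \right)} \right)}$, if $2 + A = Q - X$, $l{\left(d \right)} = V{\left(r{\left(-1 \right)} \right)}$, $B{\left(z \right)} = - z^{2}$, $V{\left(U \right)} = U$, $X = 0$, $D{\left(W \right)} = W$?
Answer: $-11$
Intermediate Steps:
$l{\left(d \right)} = 1$
$A = -11$ ($A = -2 - 9 = -11$)
$A l{\left(B{\left(D{\left(4^{2} \right)} \right)} \right)} = \left(-11\right) 1 = -11$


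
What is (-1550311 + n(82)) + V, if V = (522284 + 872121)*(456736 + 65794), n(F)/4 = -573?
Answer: 728616892047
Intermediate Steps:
n(F) = -2292 (n(F) = 4*(-573) = -2292)
V = 728618444650 (V = 1394405*522530 = 728618444650)
(-1550311 + n(82)) + V = (-1550311 - 2292) + 728618444650 = -1552603 + 728618444650 = 728616892047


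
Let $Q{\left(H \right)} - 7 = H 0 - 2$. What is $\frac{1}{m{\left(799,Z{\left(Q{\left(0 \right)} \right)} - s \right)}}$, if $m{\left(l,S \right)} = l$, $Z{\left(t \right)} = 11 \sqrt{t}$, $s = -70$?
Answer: $\frac{1}{799} \approx 0.0012516$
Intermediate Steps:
$Q{\left(H \right)} = 5$ ($Q{\left(H \right)} = 7 + \left(H 0 - 2\right) = 7 + \left(0 - 2\right) = 7 - 2 = 5$)
$\frac{1}{m{\left(799,Z{\left(Q{\left(0 \right)} \right)} - s \right)}} = \frac{1}{799}$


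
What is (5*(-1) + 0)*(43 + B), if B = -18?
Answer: -125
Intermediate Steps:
(5*(-1) + 0)*(43 + B) = (5*(-1) + 0)*(43 - 18) = (-5 + 0)*25 = -5*25 = -125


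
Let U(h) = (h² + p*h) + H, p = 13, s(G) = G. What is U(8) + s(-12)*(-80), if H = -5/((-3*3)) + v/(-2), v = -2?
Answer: 10166/9 ≈ 1129.6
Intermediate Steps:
H = 14/9 (H = -5/((-3*3)) - 2/(-2) = -5/(-9) - 2*(-½) = -5*(-⅑) + 1 = 5/9 + 1 = 14/9 ≈ 1.5556)
U(h) = 14/9 + h² + 13*h (U(h) = (h² + 13*h) + 14/9 = 14/9 + h² + 13*h)
U(8) + s(-12)*(-80) = (14/9 + 8² + 13*8) - 12*(-80) = (14/9 + 64 + 104) + 960 = 1526/9 + 960 = 10166/9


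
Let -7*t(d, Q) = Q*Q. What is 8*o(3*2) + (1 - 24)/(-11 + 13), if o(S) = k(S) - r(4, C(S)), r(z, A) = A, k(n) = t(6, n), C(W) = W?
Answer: -1409/14 ≈ -100.64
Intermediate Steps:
t(d, Q) = -Q**2/7 (t(d, Q) = -Q*Q/7 = -Q**2/7)
k(n) = -n**2/7
o(S) = -S - S**2/7 (o(S) = -S**2/7 - S = -S - S**2/7)
8*o(3*2) + (1 - 24)/(-11 + 13) = 8*((3*2)*(-7 - 3*2)/7) + (1 - 24)/(-11 + 13) = 8*((1/7)*6*(-7 - 1*6)) - 23/2 = 8*((1/7)*6*(-7 - 6)) - 23*1/2 = 8*((1/7)*6*(-13)) - 23/2 = 8*(-78/7) - 23/2 = -624/7 - 23/2 = -1409/14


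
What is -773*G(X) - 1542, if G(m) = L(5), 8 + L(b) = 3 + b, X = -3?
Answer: -1542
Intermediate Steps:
L(b) = -5 + b (L(b) = -8 + (3 + b) = -5 + b)
G(m) = 0 (G(m) = -5 + 5 = 0)
-773*G(X) - 1542 = -773*0 - 1542 = 0 - 1542 = -1542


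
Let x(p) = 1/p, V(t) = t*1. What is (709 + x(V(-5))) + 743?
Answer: 7259/5 ≈ 1451.8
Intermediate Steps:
V(t) = t
(709 + x(V(-5))) + 743 = (709 + 1/(-5)) + 743 = (709 - ⅕) + 743 = 3544/5 + 743 = 7259/5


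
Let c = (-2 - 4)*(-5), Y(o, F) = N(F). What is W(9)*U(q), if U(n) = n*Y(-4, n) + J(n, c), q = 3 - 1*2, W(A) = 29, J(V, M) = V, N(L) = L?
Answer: 58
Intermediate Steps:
Y(o, F) = F
c = 30 (c = -6*(-5) = 30)
q = 1 (q = 3 - 2 = 1)
U(n) = n + n² (U(n) = n*n + n = n² + n = n + n²)
W(9)*U(q) = 29*(1*(1 + 1)) = 29*(1*2) = 29*2 = 58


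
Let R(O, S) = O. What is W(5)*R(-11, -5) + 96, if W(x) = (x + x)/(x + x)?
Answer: 85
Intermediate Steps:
W(x) = 1 (W(x) = (2*x)/((2*x)) = (2*x)*(1/(2*x)) = 1)
W(5)*R(-11, -5) + 96 = 1*(-11) + 96 = -11 + 96 = 85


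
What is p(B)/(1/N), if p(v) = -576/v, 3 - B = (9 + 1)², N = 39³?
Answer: 34167744/97 ≈ 3.5225e+5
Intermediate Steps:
N = 59319
B = -97 (B = 3 - (9 + 1)² = 3 - 1*10² = 3 - 1*100 = 3 - 100 = -97)
p(B)/(1/N) = (-576/(-97))/(1/59319) = (-576*(-1/97))/(1/59319) = (576/97)*59319 = 34167744/97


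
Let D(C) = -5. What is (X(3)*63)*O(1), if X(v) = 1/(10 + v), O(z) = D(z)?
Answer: -315/13 ≈ -24.231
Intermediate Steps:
O(z) = -5
(X(3)*63)*O(1) = (63/(10 + 3))*(-5) = (63/13)*(-5) = -315/13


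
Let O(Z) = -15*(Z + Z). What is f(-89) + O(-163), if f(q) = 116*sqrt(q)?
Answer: 4890 + 116*I*sqrt(89) ≈ 4890.0 + 1094.3*I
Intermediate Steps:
O(Z) = -30*Z
f(-89) + O(-163) = 116*sqrt(-89) - 30*(-163) = 116*(I*sqrt(89)) + 4890 = 116*I*sqrt(89) + 4890 = 4890 + 116*I*sqrt(89)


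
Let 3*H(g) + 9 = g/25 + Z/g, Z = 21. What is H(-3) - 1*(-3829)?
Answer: 286772/75 ≈ 3823.6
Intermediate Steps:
H(g) = -3 + 7/g + g/75 (H(g) = -3 + (g/25 + 21/g)/3 = -3 + (21/g + g/25)/3 = -3 + (7/g + g/75) = -3 + 7/g + g/75)
H(-3) - 1*(-3829) = (-3 + 7/(-3) + (1/75)*(-3)) - 1*(-3829) = (-3 + 7*(-1/3) - 1/25) + 3829 = (-3 - 7/3 - 1/25) + 3829 = -403/75 + 3829 = 286772/75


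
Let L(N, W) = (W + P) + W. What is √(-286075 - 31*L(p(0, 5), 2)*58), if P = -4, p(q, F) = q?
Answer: 5*I*√11443 ≈ 534.86*I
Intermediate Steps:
L(N, W) = -4 + 2*W (L(N, W) = (W - 4) + W = (-4 + W) + W = -4 + 2*W)
√(-286075 - 31*L(p(0, 5), 2)*58) = √(-286075 - 31*(-4 + 2*2)*58) = √(-286075 - 31*(-4 + 4)*58) = √(-286075 - 31*0*58) = √(-286075 + 0*58) = √(-286075 + 0) = √(-286075) = 5*I*√11443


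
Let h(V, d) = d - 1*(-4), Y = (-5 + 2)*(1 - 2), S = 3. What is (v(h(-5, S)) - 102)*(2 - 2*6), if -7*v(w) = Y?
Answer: 7170/7 ≈ 1024.3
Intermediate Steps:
Y = 3 (Y = -3*(-1) = 3)
h(V, d) = 4 + d (h(V, d) = d + 4 = 4 + d)
v(w) = -3/7 (v(w) = -⅐*3 = -3/7)
(v(h(-5, S)) - 102)*(2 - 2*6) = (-3/7 - 102)*(2 - 2*6) = -717*(2 - 12)/7 = -717/7*(-10) = 7170/7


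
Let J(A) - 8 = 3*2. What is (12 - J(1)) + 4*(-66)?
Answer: -266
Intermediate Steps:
J(A) = 14 (J(A) = 8 + 3*2 = 8 + 6 = 14)
(12 - J(1)) + 4*(-66) = (12 - 1*14) + 4*(-66) = (12 - 14) - 264 = -2 - 264 = -266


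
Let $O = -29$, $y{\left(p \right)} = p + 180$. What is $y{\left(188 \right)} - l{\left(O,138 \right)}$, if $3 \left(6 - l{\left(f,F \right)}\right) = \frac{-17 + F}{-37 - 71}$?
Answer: $\frac{117167}{324} \approx 361.63$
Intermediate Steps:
$y{\left(p \right)} = 180 + p$
$l{\left(f,F \right)} = \frac{1927}{324} + \frac{F}{324}$ ($l{\left(f,F \right)} = 6 - \frac{\left(-17 + F\right) \frac{1}{-37 - 71}}{3} = 6 - \frac{\left(-17 + F\right) \frac{1}{-108}}{3} = 6 - \frac{\left(-17 + F\right) \left(- \frac{1}{108}\right)}{3} = 6 - \frac{\frac{17}{108} - \frac{F}{108}}{3} = 6 + \left(- \frac{17}{324} + \frac{F}{324}\right) = \frac{1927}{324} + \frac{F}{324}$)
$y{\left(188 \right)} - l{\left(O,138 \right)} = \left(180 + 188\right) - \left(\frac{1927}{324} + \frac{1}{324} \cdot 138\right) = 368 - \left(\frac{1927}{324} + \frac{23}{54}\right) = 368 - \frac{2065}{324} = \frac{117167}{324}$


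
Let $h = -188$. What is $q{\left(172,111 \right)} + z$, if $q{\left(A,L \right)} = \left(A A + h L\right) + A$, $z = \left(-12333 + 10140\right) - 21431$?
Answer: $-14736$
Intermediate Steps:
$z = -23624$ ($z = -2193 - 21431 = -23624$)
$q{\left(A,L \right)} = A + A^{2} - 188 L$ ($q{\left(A,L \right)} = \left(A A - 188 L\right) + A = \left(A^{2} - 188 L\right) + A = A + A^{2} - 188 L$)
$q{\left(172,111 \right)} + z = \left(172 + 172^{2} - 20868\right) - 23624 = \left(172 + 29584 - 20868\right) - 23624 = 8888 - 23624 = -14736$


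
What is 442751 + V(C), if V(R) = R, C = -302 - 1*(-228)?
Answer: 442677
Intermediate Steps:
C = -74 (C = -302 + 228 = -74)
442751 + V(C) = 442751 - 74 = 442677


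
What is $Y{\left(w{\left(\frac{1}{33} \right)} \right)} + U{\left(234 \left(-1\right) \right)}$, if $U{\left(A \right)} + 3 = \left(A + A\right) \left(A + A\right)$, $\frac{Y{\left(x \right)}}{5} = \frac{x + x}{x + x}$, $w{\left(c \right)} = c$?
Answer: $219026$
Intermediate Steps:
$Y{\left(x \right)} = 5$ ($Y{\left(x \right)} = 5 \frac{x + x}{x + x} = 5 \frac{2 x}{2 x} = 5 \cdot 2 x \frac{1}{2 x} = 5 \cdot 1 = 5$)
$U{\left(A \right)} = -3 + 4 A^{2}$ ($U{\left(A \right)} = -3 + \left(A + A\right) \left(A + A\right) = -3 + 2 A 2 A = -3 + 4 A^{2}$)
$Y{\left(w{\left(\frac{1}{33} \right)} \right)} + U{\left(234 \left(-1\right) \right)} = 5 - \left(3 - 4 \left(234 \left(-1\right)\right)^{2}\right) = 5 - \left(3 - 4 \left(-234\right)^{2}\right) = 5 + \left(-3 + 4 \cdot 54756\right) = 5 + \left(-3 + 219024\right) = 5 + 219021 = 219026$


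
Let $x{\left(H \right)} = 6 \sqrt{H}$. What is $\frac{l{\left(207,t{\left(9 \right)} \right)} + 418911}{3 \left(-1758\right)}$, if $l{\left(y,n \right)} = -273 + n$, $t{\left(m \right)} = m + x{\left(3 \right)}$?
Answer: $- \frac{139549}{1758} - \frac{\sqrt{3}}{879} \approx -79.381$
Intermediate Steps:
$t{\left(m \right)} = m + 6 \sqrt{3}$
$\frac{l{\left(207,t{\left(9 \right)} \right)} + 418911}{3 \left(-1758\right)} = \frac{\left(-273 + \left(9 + 6 \sqrt{3}\right)\right) + 418911}{3 \left(-1758\right)} = \frac{\left(-264 + 6 \sqrt{3}\right) + 418911}{-5274} = \left(418647 + 6 \sqrt{3}\right) \left(- \frac{1}{5274}\right) = - \frac{139549}{1758} - \frac{\sqrt{3}}{879}$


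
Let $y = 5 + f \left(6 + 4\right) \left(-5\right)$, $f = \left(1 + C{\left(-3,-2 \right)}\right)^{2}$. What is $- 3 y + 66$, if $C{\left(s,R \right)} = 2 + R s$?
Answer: $12201$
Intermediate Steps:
$f = 81$ ($f = \left(1 + \left(2 - -6\right)\right)^{2} = \left(1 + \left(2 + 6\right)\right)^{2} = \left(1 + 8\right)^{2} = 9^{2} = 81$)
$y = -4045$ ($y = 5 + 81 \left(6 + 4\right) \left(-5\right) = 5 + 81 \cdot 10 \left(-5\right) = 5 + 81 \left(-50\right) = 5 - 4050 = -4045$)
$- 3 y + 66 = \left(-3\right) \left(-4045\right) + 66 = 12135 + 66 = 12201$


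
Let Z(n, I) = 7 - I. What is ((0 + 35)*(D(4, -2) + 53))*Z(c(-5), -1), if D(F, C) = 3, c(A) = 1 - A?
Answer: 15680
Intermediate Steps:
((0 + 35)*(D(4, -2) + 53))*Z(c(-5), -1) = ((0 + 35)*(3 + 53))*(7 - 1*(-1)) = (35*56)*(7 + 1) = 1960*8 = 15680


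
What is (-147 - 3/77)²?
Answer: 128187684/5929 ≈ 21620.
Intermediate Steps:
(-147 - 3/77)² = (-11322/77)² = 128187684/5929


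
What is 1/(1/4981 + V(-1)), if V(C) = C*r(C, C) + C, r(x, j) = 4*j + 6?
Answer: -4981/14942 ≈ -0.33336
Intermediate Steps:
r(x, j) = 6 + 4*j
V(C) = C + C*(6 + 4*C) (V(C) = C*(6 + 4*C) + C = C + C*(6 + 4*C))
1/(1/4981 + V(-1)) = 1/(1/4981 - (7 + 4*(-1))) = 1/(1/4981 - (7 - 4)) = 1/(1/4981 - 1*3) = 1/(1/4981 - 3) = 1/(-14942/4981) = -4981/14942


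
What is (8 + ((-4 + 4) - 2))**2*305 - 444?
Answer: 10536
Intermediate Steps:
(8 + ((-4 + 4) - 2))**2*305 - 444 = (8 + (0 - 2))**2*305 - 444 = (8 - 2)**2*305 - 444 = 6**2*305 - 444 = 36*305 - 444 = 10980 - 444 = 10536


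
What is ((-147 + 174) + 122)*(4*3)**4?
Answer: 3089664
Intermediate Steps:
((-147 + 174) + 122)*(4*3)**4 = (27 + 122)*12**4 = 149*20736 = 3089664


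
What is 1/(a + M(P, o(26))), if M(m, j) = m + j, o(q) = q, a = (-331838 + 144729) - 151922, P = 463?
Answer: -1/338542 ≈ -2.9538e-6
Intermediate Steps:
a = -339031 (a = -187109 - 151922 = -339031)
M(m, j) = j + m
1/(a + M(P, o(26))) = 1/(-339031 + (26 + 463)) = 1/(-339031 + 489) = 1/(-338542) = -1/338542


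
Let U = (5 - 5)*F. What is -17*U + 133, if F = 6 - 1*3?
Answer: 133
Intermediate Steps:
F = 3 (F = 6 - 3 = 3)
U = 0 (U = (5 - 5)*3 = 0*3 = 0)
-17*U + 133 = -17*0 + 133 = 0 + 133 = 133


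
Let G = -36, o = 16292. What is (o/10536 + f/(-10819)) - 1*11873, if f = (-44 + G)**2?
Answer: -338320593571/28497246 ≈ -11872.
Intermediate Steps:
f = 6400 (f = (-44 - 36)**2 = (-80)**2 = 6400)
(o/10536 + f/(-10819)) - 1*11873 = (16292/10536 + 6400/(-10819)) - 1*11873 = (16292*(1/10536) + 6400*(-1/10819)) - 11873 = (4073/2634 - 6400/10819) - 11873 = 27208187/28497246 - 11873 = -338320593571/28497246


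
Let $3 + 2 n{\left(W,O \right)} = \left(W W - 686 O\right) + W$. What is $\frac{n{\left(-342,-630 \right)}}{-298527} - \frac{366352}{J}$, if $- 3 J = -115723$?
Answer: $- \frac{239901482567}{23030960014} \approx -10.416$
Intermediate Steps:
$J = \frac{115723}{3}$ ($J = \left(- \frac{1}{3}\right) \left(-115723\right) = \frac{115723}{3} \approx 38574.0$)
$n{\left(W,O \right)} = - \frac{3}{2} + \frac{W}{2} + \frac{W^{2}}{2} - 343 O$ ($n{\left(W,O \right)} = - \frac{3}{2} + \frac{\left(W W - 686 O\right) + W}{2} = - \frac{3}{2} + \frac{\left(W^{2} - 686 O\right) + W}{2} = - \frac{3}{2} + \frac{W + W^{2} - 686 O}{2} = - \frac{3}{2} + \left(\frac{W}{2} + \frac{W^{2}}{2} - 343 O\right) = - \frac{3}{2} + \frac{W}{2} + \frac{W^{2}}{2} - 343 O$)
$\frac{n{\left(-342,-630 \right)}}{-298527} - \frac{366352}{J} = \frac{- \frac{3}{2} + \frac{1}{2} \left(-342\right) + \frac{\left(-342\right)^{2}}{2} - -216090}{-298527} - \frac{366352}{\frac{115723}{3}} = \left(- \frac{3}{2} - 171 + \frac{1}{2} \cdot 116964 + 216090\right) \left(- \frac{1}{298527}\right) - \frac{1099056}{115723} = \left(- \frac{3}{2} - 171 + 58482 + 216090\right) \left(- \frac{1}{298527}\right) - \frac{1099056}{115723} = \frac{548799}{2} \left(- \frac{1}{298527}\right) - \frac{1099056}{115723} = - \frac{182933}{199018} - \frac{1099056}{115723} = - \frac{239901482567}{23030960014}$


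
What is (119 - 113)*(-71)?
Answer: -426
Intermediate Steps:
(119 - 113)*(-71) = 6*(-71) = -426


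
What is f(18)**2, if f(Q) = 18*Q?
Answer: 104976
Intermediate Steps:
f(18)**2 = (18*18)**2 = 324**2 = 104976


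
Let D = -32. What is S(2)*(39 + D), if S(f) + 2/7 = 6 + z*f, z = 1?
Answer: 54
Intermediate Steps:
S(f) = 40/7 + f (S(f) = -2/7 + (6 + 1*f) = -2/7 + (6 + f) = 40/7 + f)
S(2)*(39 + D) = (40/7 + 2)*(39 - 32) = (54/7)*7 = 54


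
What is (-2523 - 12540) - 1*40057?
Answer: -55120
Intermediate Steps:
(-2523 - 12540) - 1*40057 = -15063 - 40057 = -55120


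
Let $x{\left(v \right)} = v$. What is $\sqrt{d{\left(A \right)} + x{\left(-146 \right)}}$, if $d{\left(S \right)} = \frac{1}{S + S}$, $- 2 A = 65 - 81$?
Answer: $\frac{i \sqrt{2335}}{4} \approx 12.08 i$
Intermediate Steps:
$A = 8$ ($A = - \frac{65 - 81}{2} = \left(- \frac{1}{2}\right) \left(-16\right) = 8$)
$d{\left(S \right)} = \frac{1}{2 S}$
$\sqrt{d{\left(A \right)} + x{\left(-146 \right)}} = \sqrt{\frac{1}{2 \cdot 8} - 146} = \sqrt{\frac{1}{2} \cdot \frac{1}{8} - 146} = \sqrt{\frac{1}{16} - 146} = \sqrt{- \frac{2335}{16}} = \frac{i \sqrt{2335}}{4}$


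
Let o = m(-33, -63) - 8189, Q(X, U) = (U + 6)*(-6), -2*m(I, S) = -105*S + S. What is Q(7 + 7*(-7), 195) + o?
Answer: -12671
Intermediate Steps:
m(I, S) = 52*S (m(I, S) = -(-105*S + S)/2 = -(-52)*S = 52*S)
Q(X, U) = -36 - 6*U (Q(X, U) = (6 + U)*(-6) = -36 - 6*U)
o = -11465 (o = 52*(-63) - 8189 = -3276 - 8189 = -11465)
Q(7 + 7*(-7), 195) + o = (-36 - 6*195) - 11465 = (-36 - 1170) - 11465 = -1206 - 11465 = -12671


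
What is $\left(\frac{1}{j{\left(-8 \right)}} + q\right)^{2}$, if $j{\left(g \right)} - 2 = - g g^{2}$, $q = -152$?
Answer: $\frac{6103828129}{264196} \approx 23103.0$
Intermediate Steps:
$j{\left(g \right)} = 2 - g^{3}$ ($j{\left(g \right)} = 2 - g g^{2} = 2 - g^{3}$)
$\left(\frac{1}{j{\left(-8 \right)}} + q\right)^{2} = \left(\frac{1}{2 - \left(-8\right)^{3}} - 152\right)^{2} = \left(\frac{1}{2 - -512} - 152\right)^{2} = \left(\frac{1}{2 + 512} - 152\right)^{2} = \left(\frac{1}{514} - 152\right)^{2} = \left(- \frac{78127}{514}\right)^{2} = \frac{6103828129}{264196}$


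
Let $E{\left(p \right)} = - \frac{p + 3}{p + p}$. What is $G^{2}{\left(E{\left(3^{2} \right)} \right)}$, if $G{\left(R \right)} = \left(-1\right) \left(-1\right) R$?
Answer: $\frac{4}{9} \approx 0.44444$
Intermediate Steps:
$E{\left(p \right)} = - \frac{3 + p}{2 p}$
$G{\left(R \right)} = R$ ($G{\left(R \right)} = 1 R = R$)
$G^{2}{\left(E{\left(3^{2} \right)} \right)} = \left(\frac{-3 - 3^{2}}{2 \cdot 3^{2}}\right)^{2} = \left(\frac{-3 - 9}{2 \cdot 9}\right)^{2} = \left(\frac{1}{2} \cdot \frac{1}{9} \left(-3 - 9\right)\right)^{2} = \left(\frac{1}{2} \cdot \frac{1}{9} \left(-12\right)\right)^{2} = \left(- \frac{2}{3}\right)^{2} = \frac{4}{9}$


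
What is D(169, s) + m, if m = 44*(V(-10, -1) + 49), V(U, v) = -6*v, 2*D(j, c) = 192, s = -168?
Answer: 2516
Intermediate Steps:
D(j, c) = 96 (D(j, c) = (½)*192 = 96)
m = 2420 (m = 44*(-6*(-1) + 49) = 44*(6 + 49) = 44*55 = 2420)
D(169, s) + m = 96 + 2420 = 2516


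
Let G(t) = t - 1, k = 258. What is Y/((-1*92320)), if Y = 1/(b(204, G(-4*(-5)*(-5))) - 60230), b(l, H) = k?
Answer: 1/5536615040 ≈ 1.8062e-10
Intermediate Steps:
G(t) = -1 + t
b(l, H) = 258
Y = -1/59972 (Y = 1/(258 - 60230) = 1/(-59972) = -1/59972 ≈ -1.6674e-5)
Y/((-1*92320)) = -1/(59972*((-1*92320))) = -1/59972/(-92320) = -1/59972*(-1/92320) = 1/5536615040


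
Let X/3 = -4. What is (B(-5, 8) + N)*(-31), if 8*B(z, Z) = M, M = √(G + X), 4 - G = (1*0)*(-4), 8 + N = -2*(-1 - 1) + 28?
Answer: -744 - 31*I*√2/4 ≈ -744.0 - 10.96*I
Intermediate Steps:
N = 24 (N = -8 + (-2*(-1 - 1) + 28) = -8 + (-2*(-2) + 28) = -8 + (4 + 28) = -8 + 32 = 24)
X = -12 (X = 3*(-4) = -12)
G = 4 (G = 4 - 1*0*(-4) = 4 - 0*(-4) = 4 - 1*0 = 4 + 0 = 4)
M = 2*I*√2 (M = √(4 - 12) = √(-8) = 2*I*√2 ≈ 2.8284*I)
B(z, Z) = I*√2/4 (B(z, Z) = (2*I*√2)/8 = I*√2/4)
(B(-5, 8) + N)*(-31) = (I*√2/4 + 24)*(-31) = (24 + I*√2/4)*(-31) = -744 - 31*I*√2/4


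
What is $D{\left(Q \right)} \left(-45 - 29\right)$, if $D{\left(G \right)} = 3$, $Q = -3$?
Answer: $-222$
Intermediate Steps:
$D{\left(Q \right)} \left(-45 - 29\right) = 3 \left(-45 - 29\right) = 3 \left(-74\right) = -222$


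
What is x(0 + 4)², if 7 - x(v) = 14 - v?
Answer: 9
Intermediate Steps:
x(v) = -7 + v (x(v) = 7 - (14 - v) = 7 + (-14 + v) = -7 + v)
x(0 + 4)² = (-7 + (0 + 4))² = (-7 + 4)² = (-3)² = 9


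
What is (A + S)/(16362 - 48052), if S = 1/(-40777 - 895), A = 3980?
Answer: -165854559/1320585680 ≈ -0.12559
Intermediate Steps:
S = -1/41672 (S = 1/(-41672) = -1/41672 ≈ -2.3997e-5)
(A + S)/(16362 - 48052) = (3980 - 1/41672)/(16362 - 48052) = (165854559/41672)/(-31690) = (165854559/41672)*(-1/31690) = -165854559/1320585680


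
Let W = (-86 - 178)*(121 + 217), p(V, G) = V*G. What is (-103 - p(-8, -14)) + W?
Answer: -89447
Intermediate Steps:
p(V, G) = G*V
W = -89232 (W = -264*338 = -89232)
(-103 - p(-8, -14)) + W = (-103 - (-14)*(-8)) - 89232 = (-103 - 1*112) - 89232 = (-103 - 112) - 89232 = -215 - 89232 = -89447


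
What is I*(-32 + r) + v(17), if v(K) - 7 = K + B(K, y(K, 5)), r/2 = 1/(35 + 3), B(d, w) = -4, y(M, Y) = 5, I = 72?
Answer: -43324/19 ≈ -2280.2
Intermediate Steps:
r = 1/19 (r = 2/(35 + 3) = 2/38 = 2*(1/38) = 1/19 ≈ 0.052632)
v(K) = 3 + K (v(K) = 7 + (K - 4) = 7 + (-4 + K) = 3 + K)
I*(-32 + r) + v(17) = 72*(-32 + 1/19) + (3 + 17) = 72*(-607/19) + 20 = -43704/19 + 20 = -43324/19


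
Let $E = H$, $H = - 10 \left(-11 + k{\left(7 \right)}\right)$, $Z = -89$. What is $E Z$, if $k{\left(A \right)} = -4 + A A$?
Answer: $30260$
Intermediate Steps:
$k{\left(A \right)} = -4 + A^{2}$
$H = -340$ ($H = - 10 \left(-11 - \left(4 - 7^{2}\right)\right) = - 10 \left(-11 + \left(-4 + 49\right)\right) = - 10 \left(-11 + 45\right) = \left(-10\right) 34 = -340$)
$E = -340$
$E Z = \left(-340\right) \left(-89\right) = 30260$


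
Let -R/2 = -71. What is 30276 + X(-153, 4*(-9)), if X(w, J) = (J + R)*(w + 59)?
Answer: 20312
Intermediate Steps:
R = 142 (R = -2*(-71) = 142)
X(w, J) = (59 + w)*(142 + J) (X(w, J) = (J + 142)*(w + 59) = (142 + J)*(59 + w) = (59 + w)*(142 + J))
30276 + X(-153, 4*(-9)) = 30276 + (8378 + 59*(4*(-9)) + 142*(-153) + (4*(-9))*(-153)) = 30276 + (8378 + 59*(-36) - 21726 - 36*(-153)) = 30276 + (8378 - 2124 - 21726 + 5508) = 30276 - 9964 = 20312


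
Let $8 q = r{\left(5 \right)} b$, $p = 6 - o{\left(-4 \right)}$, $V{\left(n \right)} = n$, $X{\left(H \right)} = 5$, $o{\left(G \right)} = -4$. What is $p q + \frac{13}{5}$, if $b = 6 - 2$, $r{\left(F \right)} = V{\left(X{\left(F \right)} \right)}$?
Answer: $\frac{138}{5} \approx 27.6$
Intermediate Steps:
$r{\left(F \right)} = 5$
$p = 10$ ($p = 6 - -4 = 6 + 4 = 10$)
$b = 4$ ($b = 6 - 2 = 4$)
$q = \frac{5}{2}$ ($q = \frac{5 \cdot 4}{8} = \frac{1}{8} \cdot 20 = \frac{5}{2} \approx 2.5$)
$p q + \frac{13}{5} = 10 \cdot \frac{5}{2} + \frac{13}{5} = 25 + 13 \cdot \frac{1}{5} = 25 + \frac{13}{5} = \frac{138}{5}$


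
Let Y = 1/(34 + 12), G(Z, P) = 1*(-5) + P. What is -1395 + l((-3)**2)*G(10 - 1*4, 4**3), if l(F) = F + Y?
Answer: -39685/46 ≈ -862.72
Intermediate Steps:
G(Z, P) = -5 + P
Y = 1/46 ≈ 0.021739
l(F) = 1/46 + F (l(F) = F + 1/46 = 1/46 + F)
-1395 + l((-3)**2)*G(10 - 1*4, 4**3) = -1395 + (1/46 + (-3)**2)*(-5 + 4**3) = -1395 + (1/46 + 9)*(-5 + 64) = -1395 + (415/46)*59 = -1395 + 24485/46 = -39685/46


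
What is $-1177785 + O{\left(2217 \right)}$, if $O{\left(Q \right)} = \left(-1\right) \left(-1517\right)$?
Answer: $-1176268$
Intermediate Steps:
$O{\left(Q \right)} = 1517$
$-1177785 + O{\left(2217 \right)} = -1177785 + 1517 = -1176268$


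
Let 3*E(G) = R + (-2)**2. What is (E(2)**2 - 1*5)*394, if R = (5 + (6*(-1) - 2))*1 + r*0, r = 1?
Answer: -17336/9 ≈ -1926.2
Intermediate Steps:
R = -3 (R = (5 + (6*(-1) - 2))*1 + 1*0 = (5 + (-6 - 2))*1 + 0 = (5 - 8)*1 + 0 = -3*1 + 0 = -3 + 0 = -3)
E(G) = 1/3 (E(G) = (-3 + (-2)**2)/3 = (-3 + 4)/3 = (1/3)*1 = 1/3)
(E(2)**2 - 1*5)*394 = ((1/3)**2 - 1*5)*394 = (1/9 - 5)*394 = -44/9*394 = -17336/9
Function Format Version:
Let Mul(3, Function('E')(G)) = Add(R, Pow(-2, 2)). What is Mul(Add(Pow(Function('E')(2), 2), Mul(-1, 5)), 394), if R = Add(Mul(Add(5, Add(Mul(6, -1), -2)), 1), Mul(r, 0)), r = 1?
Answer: Rational(-17336, 9) ≈ -1926.2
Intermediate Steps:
R = -3 (R = Add(Mul(Add(5, Add(Mul(6, -1), -2)), 1), Mul(1, 0)) = Add(Mul(Add(5, Add(-6, -2)), 1), 0) = Add(Mul(Add(5, -8), 1), 0) = Add(Mul(-3, 1), 0) = Add(-3, 0) = -3)
Function('E')(G) = Rational(1, 3) (Function('E')(G) = Mul(Rational(1, 3), Add(-3, Pow(-2, 2))) = Mul(Rational(1, 3), Add(-3, 4)) = Mul(Rational(1, 3), 1) = Rational(1, 3))
Mul(Add(Pow(Function('E')(2), 2), Mul(-1, 5)), 394) = Mul(Add(Pow(Rational(1, 3), 2), Mul(-1, 5)), 394) = Mul(Add(Rational(1, 9), -5), 394) = Mul(Rational(-44, 9), 394) = Rational(-17336, 9)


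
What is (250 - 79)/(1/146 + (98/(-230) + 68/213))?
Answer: -611542170/357587 ≈ -1710.2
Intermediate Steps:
(250 - 79)/(1/146 + (98/(-230) + 68/213)) = 171/(1/146 + (98*(-1/230) + 68*(1/213))) = 171/(1/146 + (-49/115 + 68/213)) = 171/(1/146 - 2617/24495) = 171/(-357587/3576270) = 171*(-3576270/357587) = -611542170/357587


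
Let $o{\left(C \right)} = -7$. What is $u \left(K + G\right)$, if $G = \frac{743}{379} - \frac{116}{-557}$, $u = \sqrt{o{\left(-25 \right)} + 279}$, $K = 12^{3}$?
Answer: $\frac{1460975196 \sqrt{17}}{211103} \approx 28535.0$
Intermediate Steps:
$K = 1728$
$u = 4 \sqrt{17}$ ($u = \sqrt{-7 + 279} = \sqrt{272} = 4 \sqrt{17} \approx 16.492$)
$G = \frac{457815}{211103}$ ($G = 743 \cdot \frac{1}{379} - - \frac{116}{557} = \frac{743}{379} + \frac{116}{557} = \frac{457815}{211103} \approx 2.1687$)
$u \left(K + G\right) = 4 \sqrt{17} \left(1728 + \frac{457815}{211103}\right) = 4 \sqrt{17} \cdot \frac{365243799}{211103} = \frac{1460975196 \sqrt{17}}{211103}$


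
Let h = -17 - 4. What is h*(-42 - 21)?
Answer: 1323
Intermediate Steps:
h = -21
h*(-42 - 21) = -21*(-42 - 21) = -21*(-63) = 1323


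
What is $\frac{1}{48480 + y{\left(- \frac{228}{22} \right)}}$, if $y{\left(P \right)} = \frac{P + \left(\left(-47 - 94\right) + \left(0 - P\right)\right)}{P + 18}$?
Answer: $\frac{28}{1356923} \approx 2.0635 \cdot 10^{-5}$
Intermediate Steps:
$y{\left(P \right)} = - \frac{141}{18 + P}$ ($y{\left(P \right)} = \frac{P - \left(141 + P\right)}{18 + P} = - \frac{141}{18 + P}$)
$\frac{1}{48480 + y{\left(- \frac{228}{22} \right)}} = \frac{1}{48480 - \frac{141}{18 - \frac{228}{22}}} = \frac{1}{48480 - \frac{141}{18 - \frac{114}{11}}} = \frac{1}{48480 - \frac{141}{\frac{84}{11}}} = \frac{1}{48480 - \frac{517}{28}} = \frac{1}{\frac{1356923}{28}} = \frac{28}{1356923}$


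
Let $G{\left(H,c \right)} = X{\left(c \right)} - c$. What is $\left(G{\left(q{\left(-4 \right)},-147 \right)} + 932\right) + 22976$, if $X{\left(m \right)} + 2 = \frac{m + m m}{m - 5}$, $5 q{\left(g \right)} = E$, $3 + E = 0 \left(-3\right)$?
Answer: $\frac{1817297}{76} \approx 23912.0$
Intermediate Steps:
$E = -3$ ($E = -3 + 0 \left(-3\right) = -3 + 0 = -3$)
$q{\left(g \right)} = - \frac{3}{5}$ ($q{\left(g \right)} = \frac{1}{5} \left(-3\right) = - \frac{3}{5}$)
$X{\left(m \right)} = -2 + \frac{m + m^{2}}{-5 + m}$ ($X{\left(m \right)} = -2 + \frac{m + m m}{m - 5} = -2 + \frac{m + m^{2}}{-5 + m}$)
$G{\left(H,c \right)} = - c + \frac{10 + c^{2} - c}{-5 + c}$ ($G{\left(H,c \right)} = \frac{10 + c^{2} - c}{-5 + c} - c = - c + \frac{10 + c^{2} - c}{-5 + c}$)
$\left(G{\left(q{\left(-4 \right)},-147 \right)} + 932\right) + 22976 = \left(\frac{2 \left(5 + 2 \left(-147\right)\right)}{-5 - 147} + 932\right) + 22976 = \left(\frac{2 \left(5 - 294\right)}{-152} + 932\right) + 22976 = \left(2 \left(- \frac{1}{152}\right) \left(-289\right) + 932\right) + 22976 = \left(\frac{289}{76} + 932\right) + 22976 = \frac{71121}{76} + 22976 = \frac{1817297}{76}$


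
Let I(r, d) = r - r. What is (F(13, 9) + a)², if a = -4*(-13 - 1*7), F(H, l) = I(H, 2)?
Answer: 6400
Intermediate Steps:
I(r, d) = 0
F(H, l) = 0
a = 80 (a = -4*(-13 - 7) = -4*(-20) = 80)
(F(13, 9) + a)² = (0 + 80)² = 80² = 6400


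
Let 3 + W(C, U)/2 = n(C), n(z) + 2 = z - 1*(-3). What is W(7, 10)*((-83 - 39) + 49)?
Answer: -730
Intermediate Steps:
n(z) = 1 + z (n(z) = -2 + (z - 1*(-3)) = -2 + (z + 3) = -2 + (3 + z) = 1 + z)
W(C, U) = -4 + 2*C (W(C, U) = -6 + 2*(1 + C) = -6 + (2 + 2*C) = -4 + 2*C)
W(7, 10)*((-83 - 39) + 49) = (-4 + 2*7)*((-83 - 39) + 49) = (-4 + 14)*(-122 + 49) = 10*(-73) = -730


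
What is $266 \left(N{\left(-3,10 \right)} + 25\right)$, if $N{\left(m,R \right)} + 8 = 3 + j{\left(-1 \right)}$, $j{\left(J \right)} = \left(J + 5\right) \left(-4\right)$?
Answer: $1064$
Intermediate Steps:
$j{\left(J \right)} = -20 - 4 J$ ($j{\left(J \right)} = \left(5 + J\right) \left(-4\right) = -20 - 4 J$)
$N{\left(m,R \right)} = -21$ ($N{\left(m,R \right)} = -8 + \left(3 - 16\right) = -8 - 13 = -21$)
$266 \left(N{\left(-3,10 \right)} + 25\right) = 266 \left(-21 + 25\right) = 266 \cdot 4 = 1064$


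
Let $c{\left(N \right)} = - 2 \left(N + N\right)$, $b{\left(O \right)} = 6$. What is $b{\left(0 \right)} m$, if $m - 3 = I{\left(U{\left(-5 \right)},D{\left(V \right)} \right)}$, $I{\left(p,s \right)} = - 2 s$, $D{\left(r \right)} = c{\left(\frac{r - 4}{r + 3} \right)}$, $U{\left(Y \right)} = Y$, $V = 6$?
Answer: $\frac{86}{3} \approx 28.667$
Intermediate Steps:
$c{\left(N \right)} = - 4 N$ ($c{\left(N \right)} = - 2 \cdot 2 N = - 4 N$)
$D{\left(r \right)} = - \frac{4 \left(-4 + r\right)}{3 + r}$ ($D{\left(r \right)} = - 4 \frac{r - 4}{r + 3} = - 4 \frac{-4 + r}{3 + r} = - \frac{4 \left(-4 + r\right)}{3 + r}$)
$m = \frac{43}{9}$ ($m = 3 - 2 \frac{4 \left(4 - 6\right)}{3 + 6} = 3 - 2 \frac{4 \left(4 - 6\right)}{9} = 3 - 2 \cdot 4 \cdot \frac{1}{9} \left(-2\right) = 3 - - \frac{16}{9} = 3 + \frac{16}{9} = \frac{43}{9} \approx 4.7778$)
$b{\left(0 \right)} m = 6 \cdot \frac{43}{9} = \frac{86}{3}$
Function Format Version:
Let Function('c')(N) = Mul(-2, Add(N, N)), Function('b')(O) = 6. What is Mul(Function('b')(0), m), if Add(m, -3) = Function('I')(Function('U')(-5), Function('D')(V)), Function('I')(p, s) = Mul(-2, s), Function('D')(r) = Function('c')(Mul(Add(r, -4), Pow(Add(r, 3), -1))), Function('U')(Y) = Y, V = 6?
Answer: Rational(86, 3) ≈ 28.667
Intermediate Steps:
Function('c')(N) = Mul(-4, N) (Function('c')(N) = Mul(-2, Mul(2, N)) = Mul(-4, N))
Function('D')(r) = Mul(-4, Pow(Add(3, r), -1), Add(-4, r)) (Function('D')(r) = Mul(-4, Mul(Add(r, -4), Pow(Add(r, 3), -1))) = Mul(-4, Mul(Add(-4, r), Pow(Add(3, r), -1))) = Mul(-4, Mul(Pow(Add(3, r), -1), Add(-4, r))) = Mul(-4, Pow(Add(3, r), -1), Add(-4, r)))
m = Rational(43, 9) (m = Add(3, Mul(-2, Mul(4, Pow(Add(3, 6), -1), Add(4, Mul(-1, 6))))) = Add(3, Mul(-2, Mul(4, Pow(9, -1), Add(4, -6)))) = Add(3, Mul(-2, Mul(4, Rational(1, 9), -2))) = Add(3, Mul(-2, Rational(-8, 9))) = Add(3, Rational(16, 9)) = Rational(43, 9) ≈ 4.7778)
Mul(Function('b')(0), m) = Mul(6, Rational(43, 9)) = Rational(86, 3)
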